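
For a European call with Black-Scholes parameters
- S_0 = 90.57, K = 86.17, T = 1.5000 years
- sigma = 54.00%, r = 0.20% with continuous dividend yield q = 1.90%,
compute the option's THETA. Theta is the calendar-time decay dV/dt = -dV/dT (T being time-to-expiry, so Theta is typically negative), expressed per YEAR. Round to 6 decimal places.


d1 = 0.3674248875; d2 = -0.2939373431
phi(d1) = 0.3729022130; exp(-qT) = 0.9719022941; exp(-rT) = 0.9970044955
Theta = -S*exp(-qT)*phi(d1)*sigma/(2*sqrt(T)) - r*K*exp(-rT)*N(d2) + q*S*exp(-qT)*N(d1)
N(d1) = 0.6433489448; N(d2) = 0.3844028911; sqrt(T) = 1.2247448714
Term 1 = -90.5700 * 0.9719022941 * 0.3729022130 * 0.5400 / (2 * 1.2247448714) = -7.2363584334
Term 2 = -0.0020 * 86.1700 * 0.9970044955 * 0.3844028911 = -0.0660495481
Term 3 = 0.0190 * 90.5700 * 0.9719022941 * 0.6433489448 = 1.0759873584
Theta = -7.2363584334 + (-0.0660495481) + (1.0759873584) = -6.226421

Answer: Theta = -6.226421


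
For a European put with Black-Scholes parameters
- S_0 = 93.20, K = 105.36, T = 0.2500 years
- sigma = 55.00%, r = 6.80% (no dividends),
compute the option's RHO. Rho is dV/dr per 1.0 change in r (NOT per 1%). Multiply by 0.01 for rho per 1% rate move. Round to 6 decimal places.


d1 = -0.2466284936; d2 = -0.5216284936
phi(d1) = 0.3869919682; exp(-qT) = 1.0000000000; exp(-rT) = 0.9831436846
N(-d2) = 0.6990354898
Rho = -K*T*exp(-rT)*N(-d2) = -105.3600 * 0.2500 * 0.9831436846 * 0.6990354898 = -18.102226

Answer: Rho = -18.102226


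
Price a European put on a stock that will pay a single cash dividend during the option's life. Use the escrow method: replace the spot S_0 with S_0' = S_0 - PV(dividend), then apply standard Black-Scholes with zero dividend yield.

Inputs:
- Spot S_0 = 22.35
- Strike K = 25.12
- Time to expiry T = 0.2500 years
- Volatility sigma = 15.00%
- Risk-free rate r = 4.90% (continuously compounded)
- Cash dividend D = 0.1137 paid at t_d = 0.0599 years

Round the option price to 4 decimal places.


Answer: Price = 2.6337

Derivation:
PV(D) = D * exp(-r * t_d) = 0.1137 * 0.99706920 = 0.11336677
S_0' = S_0 - PV(D) = 22.3500 - 0.11336677 = 22.23663323
d1 = (ln(S_0'/K) + (r + sigma^2/2)*T) / (sigma*sqrt(T)) = -1.42481023
d2 = d1 - sigma*sqrt(T) = -1.49981023
exp(-rT) = 0.98782473
N(-d1) = 0.92289397; N(-d2) = 0.93316822
P = K * exp(-rT) * N(-d2) - S_0' * N(-d1) = 25.1200 * 0.98782473 * 0.93316822 - 22.23663323 * 0.92289397 = 2.6337


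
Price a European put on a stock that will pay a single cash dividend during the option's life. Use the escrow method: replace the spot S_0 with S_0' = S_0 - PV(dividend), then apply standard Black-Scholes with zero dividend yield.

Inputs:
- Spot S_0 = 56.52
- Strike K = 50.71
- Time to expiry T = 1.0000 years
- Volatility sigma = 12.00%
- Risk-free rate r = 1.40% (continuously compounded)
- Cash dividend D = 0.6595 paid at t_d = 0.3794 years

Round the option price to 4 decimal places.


PV(D) = D * exp(-r * t_d) = 0.6595 * 0.99470248 = 0.65600629
S_0' = S_0 - PV(D) = 56.5200 - 0.65600629 = 55.86399371
d1 = (ln(S_0'/K) + (r + sigma^2/2)*T) / (sigma*sqrt(T)) = 0.98330769
d2 = d1 - sigma*sqrt(T) = 0.86330769
exp(-rT) = 0.98609754
N(-d1) = 0.16272801; N(-d2) = 0.19398416
P = K * exp(-rT) * N(-d2) - S_0' * N(-d1) = 50.7100 * 0.98609754 * 0.19398416 - 55.86399371 * 0.16272801 = 0.6095

Answer: Price = 0.6095


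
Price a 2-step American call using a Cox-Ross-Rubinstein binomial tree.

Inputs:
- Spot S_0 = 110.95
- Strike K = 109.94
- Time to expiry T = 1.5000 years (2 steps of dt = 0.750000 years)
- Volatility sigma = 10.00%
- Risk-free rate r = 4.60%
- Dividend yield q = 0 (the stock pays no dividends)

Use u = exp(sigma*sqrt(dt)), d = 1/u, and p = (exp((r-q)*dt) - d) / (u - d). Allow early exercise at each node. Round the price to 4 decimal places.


dt = T/N = 0.750000
u = exp(sigma*sqrt(dt)) = 1.090463; d = 1/u = 0.917042
p = (exp((r-q)*dt) - d) / (u - d) = 0.680771
Discount per step: exp(-r*dt) = 0.966088
Stock lattice S(k, i) with i counting down-moves:
  k=0: S(0,0) = 110.9500
  k=1: S(1,0) = 120.9869; S(1,1) = 101.7458
  k=2: S(2,0) = 131.9317; S(2,1) = 110.9500; S(2,2) = 93.3051
Terminal payoffs V(N, i) = max(S_T - K, 0):
  V(2,0) = 21.991748; V(2,1) = 1.010000; V(2,2) = 0.000000
Backward induction: V(k, i) = exp(-r*dt) * [p * V(k+1, i) + (1-p) * V(k+1, i+1)]; then take max(V_cont, immediate exercise) for American.
  V(1,0) = exp(-r*dt) * [p*21.991748 + (1-p)*1.010000] = 14.775138; exercise = 11.046890; V(1,0) = max -> 14.775138
  V(1,1) = exp(-r*dt) * [p*1.010000 + (1-p)*0.000000] = 0.664262; exercise = 0.000000; V(1,1) = max -> 0.664262
  V(0,0) = exp(-r*dt) * [p*14.775138 + (1-p)*0.664262] = 9.922252; exercise = 1.010000; V(0,0) = max -> 9.922252

Answer: Price = V(0,0) = 9.9223


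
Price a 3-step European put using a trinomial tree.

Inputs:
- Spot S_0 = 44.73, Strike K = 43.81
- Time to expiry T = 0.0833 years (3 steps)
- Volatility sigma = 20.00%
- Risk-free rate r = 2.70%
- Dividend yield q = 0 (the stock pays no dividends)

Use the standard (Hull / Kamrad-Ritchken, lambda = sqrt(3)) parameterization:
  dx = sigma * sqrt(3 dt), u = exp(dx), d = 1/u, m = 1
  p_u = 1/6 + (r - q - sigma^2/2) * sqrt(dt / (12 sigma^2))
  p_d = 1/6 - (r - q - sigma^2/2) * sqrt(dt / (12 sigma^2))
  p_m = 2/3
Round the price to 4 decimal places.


dt = T/N = 0.027767; dx = sigma*sqrt(3*dt) = 0.057723
u = exp(dx) = 1.059422; d = 1/u = 0.943911
p_u = 0.168350, p_m = 0.666667, p_d = 0.164983
Discount per step: exp(-r*dt) = 0.999251
Stock lattice S(k, j) with j the centered position index:
  k=0: S(0,+0) = 44.7300
  k=1: S(1,-1) = 42.2211; S(1,+0) = 44.7300; S(1,+1) = 47.3879
  k=2: S(2,-2) = 39.8530; S(2,-1) = 42.2211; S(2,+0) = 44.7300; S(2,+1) = 47.3879; S(2,+2) = 50.2038
  k=3: S(3,-3) = 37.6177; S(3,-2) = 39.8530; S(3,-1) = 42.2211; S(3,+0) = 44.7300; S(3,+1) = 47.3879; S(3,+2) = 50.2038; S(3,+3) = 53.1870
Terminal payoffs V(N, j) = max(K - S_T, 0):
  V(3,-3) = 6.192326; V(3,-2) = 3.957009; V(3,-1) = 1.588864; V(3,+0) = 0.000000; V(3,+1) = 0.000000; V(3,+2) = 0.000000; V(3,+3) = 0.000000
Backward induction: V(k, j) = exp(-r*dt) * [p_u * V(k+1, j+1) + p_m * V(k+1, j) + p_d * V(k+1, j-1)]
  V(2,-2) = exp(-r*dt) * [p_u*1.588864 + p_m*3.957009 + p_d*6.192326] = 3.924178
  V(2,-1) = exp(-r*dt) * [p_u*0.000000 + p_m*1.588864 + p_d*3.957009] = 1.710799
  V(2,+0) = exp(-r*dt) * [p_u*0.000000 + p_m*0.000000 + p_d*1.588864] = 0.261939
  V(2,+1) = exp(-r*dt) * [p_u*0.000000 + p_m*0.000000 + p_d*0.000000] = 0.000000
  V(2,+2) = exp(-r*dt) * [p_u*0.000000 + p_m*0.000000 + p_d*0.000000] = 0.000000
  V(1,-1) = exp(-r*dt) * [p_u*0.261939 + p_m*1.710799 + p_d*3.924178] = 1.830680
  V(1,+0) = exp(-r*dt) * [p_u*0.000000 + p_m*0.261939 + p_d*1.710799] = 0.456537
  V(1,+1) = exp(-r*dt) * [p_u*0.000000 + p_m*0.000000 + p_d*0.261939] = 0.043183
  V(0,+0) = exp(-r*dt) * [p_u*0.043183 + p_m*0.456537 + p_d*1.830680] = 0.613199

Answer: Price = V(0,0) = 0.6132


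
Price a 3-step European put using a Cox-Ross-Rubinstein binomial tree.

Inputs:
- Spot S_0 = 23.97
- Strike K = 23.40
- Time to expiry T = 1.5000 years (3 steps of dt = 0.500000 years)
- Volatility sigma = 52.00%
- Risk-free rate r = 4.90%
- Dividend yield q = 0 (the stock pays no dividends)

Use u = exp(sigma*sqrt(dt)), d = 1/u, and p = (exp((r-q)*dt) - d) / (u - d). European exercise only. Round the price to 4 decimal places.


Answer: Price = V(0,0) = 5.1025

Derivation:
dt = T/N = 0.500000
u = exp(sigma*sqrt(dt)) = 1.444402; d = 1/u = 0.692328
p = (exp((r-q)*dt) - d) / (u - d) = 0.442077
Discount per step: exp(-r*dt) = 0.975798
Stock lattice S(k, i) with i counting down-moves:
  k=0: S(0,0) = 23.9700
  k=1: S(1,0) = 34.6223; S(1,1) = 16.5951
  k=2: S(2,0) = 50.0086; S(2,1) = 23.9700; S(2,2) = 11.4893
  k=3: S(3,0) = 72.2325; S(3,1) = 34.6223; S(3,2) = 16.5951; S(3,3) = 7.9543
Terminal payoffs V(N, i) = max(K - S_T, 0):
  V(3,0) = 0.000000; V(3,1) = 0.000000; V(3,2) = 6.804899; V(3,3) = 15.445670
Backward induction: V(k, i) = exp(-r*dt) * [p * V(k+1, i) + (1-p) * V(k+1, i+1)].
  V(2,0) = exp(-r*dt) * [p*0.000000 + (1-p)*0.000000] = 0.000000
  V(2,1) = exp(-r*dt) * [p*0.000000 + (1-p)*6.804899] = 3.704724
  V(2,2) = exp(-r*dt) * [p*6.804899 + (1-p)*15.445670] = 11.344414
  V(1,0) = exp(-r*dt) * [p*0.000000 + (1-p)*3.704724] = 2.016926
  V(1,1) = exp(-r*dt) * [p*3.704724 + (1-p)*11.344414] = 7.774262
  V(0,0) = exp(-r*dt) * [p*2.016926 + (1-p)*7.774262] = 5.102521


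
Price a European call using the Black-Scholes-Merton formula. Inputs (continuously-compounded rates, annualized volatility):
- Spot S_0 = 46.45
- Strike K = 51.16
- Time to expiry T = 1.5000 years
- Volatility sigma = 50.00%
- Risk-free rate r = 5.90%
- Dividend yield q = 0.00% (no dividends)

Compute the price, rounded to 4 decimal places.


Answer: Price = 11.0308

Derivation:
d1 = (ln(S/K) + (r - q + 0.5*sigma^2) * T) / (sigma * sqrt(T)) = 0.29298916
d2 = d1 - sigma * sqrt(T) = -0.31938327
exp(-rT) = 0.91530311; exp(-qT) = 1.00000000
C = S_0 * exp(-qT) * N(d1) - K * exp(-rT) * N(d2)
N(d1) = 0.61523478; N(d2) = 0.37471795
C = 46.4500 * 1.00000000 * 0.61523478 - 51.1600 * 0.91530311 * 0.37471795 = 11.0308


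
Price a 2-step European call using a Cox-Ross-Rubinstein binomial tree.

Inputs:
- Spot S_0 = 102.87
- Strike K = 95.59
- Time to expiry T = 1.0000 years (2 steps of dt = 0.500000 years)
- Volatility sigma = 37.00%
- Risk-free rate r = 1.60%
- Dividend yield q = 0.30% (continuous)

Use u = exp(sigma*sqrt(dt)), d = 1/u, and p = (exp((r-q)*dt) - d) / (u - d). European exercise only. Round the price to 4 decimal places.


Answer: Price = V(0,0) = 18.9007

Derivation:
dt = T/N = 0.500000
u = exp(sigma*sqrt(dt)) = 1.299045; d = 1/u = 0.769796
p = (exp((r-q)*dt) - d) / (u - d) = 0.447285
Discount per step: exp(-r*dt) = 0.992032
Stock lattice S(k, i) with i counting down-moves:
  k=0: S(0,0) = 102.8700
  k=1: S(1,0) = 133.6328; S(1,1) = 79.1889
  k=2: S(2,0) = 173.5950; S(2,1) = 102.8700; S(2,2) = 60.9593
Terminal payoffs V(N, i) = max(S_T - K, 0):
  V(2,0) = 78.005013; V(2,1) = 7.280000; V(2,2) = 0.000000
Backward induction: V(k, i) = exp(-r*dt) * [p * V(k+1, i) + (1-p) * V(k+1, i+1)].
  V(1,0) = exp(-r*dt) * [p*78.005013 + (1-p)*7.280000] = 38.604147
  V(1,1) = exp(-r*dt) * [p*7.280000 + (1-p)*0.000000] = 3.230287
  V(0,0) = exp(-r*dt) * [p*38.604147 + (1-p)*3.230287] = 18.900663


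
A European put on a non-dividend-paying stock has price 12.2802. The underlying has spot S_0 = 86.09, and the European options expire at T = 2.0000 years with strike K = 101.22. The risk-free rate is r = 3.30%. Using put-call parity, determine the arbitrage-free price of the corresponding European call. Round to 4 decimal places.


Put-call parity: C - P = S_0 * exp(-qT) - K * exp(-rT).
S_0 * exp(-qT) = 86.0900 * 1.00000000 = 86.09000000
K * exp(-rT) = 101.2200 * 0.93613086 = 94.75516608
C = P + S*exp(-qT) - K*exp(-rT)
C = 12.2802 + 86.09000000 - 94.75516608 = 3.6150

Answer: Call price = 3.6150


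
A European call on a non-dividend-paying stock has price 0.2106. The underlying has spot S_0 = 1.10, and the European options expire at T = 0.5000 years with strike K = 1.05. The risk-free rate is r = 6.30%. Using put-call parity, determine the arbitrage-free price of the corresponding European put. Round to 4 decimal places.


Put-call parity: C - P = S_0 * exp(-qT) - K * exp(-rT).
S_0 * exp(-qT) = 1.1000 * 1.00000000 = 1.10000000
K * exp(-rT) = 1.0500 * 0.96899096 = 1.01744050
P = C - S*exp(-qT) + K*exp(-rT)
P = 0.2106 - 1.10000000 + 1.01744050 = 0.1280

Answer: Put price = 0.1280


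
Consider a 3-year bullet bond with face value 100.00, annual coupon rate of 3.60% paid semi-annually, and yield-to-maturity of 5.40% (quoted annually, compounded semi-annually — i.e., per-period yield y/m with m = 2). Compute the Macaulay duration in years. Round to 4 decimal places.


Coupon per period c = face * coupon_rate / m = 1.800000
Periods per year m = 2; per-period yield y/m = 0.027000
Number of cashflows N = 6
Cashflows (t years, CF_t, discount factor 1/(1+y/m)^(m*t), PV):
  t = 0.5000: CF_t = 1.800000, DF = 0.973710, PV = 1.752678
  t = 1.0000: CF_t = 1.800000, DF = 0.948111, PV = 1.706600
  t = 1.5000: CF_t = 1.800000, DF = 0.923185, PV = 1.661733
  t = 2.0000: CF_t = 1.800000, DF = 0.898914, PV = 1.618046
  t = 2.5000: CF_t = 1.800000, DF = 0.875282, PV = 1.575507
  t = 3.0000: CF_t = 101.800000, DF = 0.852270, PV = 86.761113
Price P = sum_t PV_t = 95.075676
Macaulay numerator sum_t t * PV_t:
  t * PV_t at t = 0.5000: 0.876339
  t * PV_t at t = 1.0000: 1.706600
  t * PV_t at t = 1.5000: 2.492599
  t * PV_t at t = 2.0000: 3.236091
  t * PV_t at t = 2.5000: 3.938767
  t * PV_t at t = 3.0000: 260.283340
Macaulay duration D = (sum_t t * PV_t) / P = 272.533736 / 95.075676 = 2.866493

Answer: Macaulay duration = 2.8665 years


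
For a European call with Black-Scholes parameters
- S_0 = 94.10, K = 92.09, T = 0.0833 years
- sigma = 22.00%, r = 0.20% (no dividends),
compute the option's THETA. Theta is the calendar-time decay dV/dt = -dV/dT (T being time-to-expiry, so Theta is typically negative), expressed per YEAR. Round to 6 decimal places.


d1 = 0.3744206213; d2 = 0.3109247947
phi(d1) = 0.3719358321; exp(-qT) = 1.0000000000; exp(-rT) = 0.9998334139
Theta = -S*exp(-qT)*phi(d1)*sigma/(2*sqrt(T)) - r*K*exp(-rT)*N(d2) + q*S*exp(-qT)*N(d1)
N(d1) = 0.6459542984; N(d2) = 0.6220711027; sqrt(T) = 0.2886173938
Term 1 = -94.1000 * 1.0000000000 * 0.3719358321 * 0.2200 / (2 * 0.2886173938) = -13.3391399159
Term 2 = -0.0020 * 92.0900 * 0.9998334139 * 0.6220711027 = -0.1145539694
Term 3 = 0 (no dividend yield, q = 0)
Theta = -13.3391399159 + (-0.1145539694) + (0.0000000000) = -13.453694

Answer: Theta = -13.453694


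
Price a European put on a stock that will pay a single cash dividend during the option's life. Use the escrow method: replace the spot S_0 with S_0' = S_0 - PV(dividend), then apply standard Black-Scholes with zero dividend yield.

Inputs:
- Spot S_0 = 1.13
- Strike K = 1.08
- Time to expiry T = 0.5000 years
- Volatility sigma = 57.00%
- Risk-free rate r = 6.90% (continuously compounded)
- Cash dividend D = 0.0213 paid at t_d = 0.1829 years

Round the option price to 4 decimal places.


Answer: Price = 0.1410

Derivation:
PV(D) = D * exp(-r * t_d) = 0.0213 * 0.98745920 = 0.02103288
S_0' = S_0 - PV(D) = 1.1300 - 0.02103288 = 1.10896712
d1 = (ln(S_0'/K) + (r + sigma^2/2)*T) / (sigma*sqrt(T)) = 0.35279174
d2 = d1 - sigma*sqrt(T) = -0.05025912
exp(-rT) = 0.96608834
N(-d1) = 0.36212229; N(-d2) = 0.52004205
P = K * exp(-rT) * N(-d2) - S_0' * N(-d1) = 1.0800 * 0.96608834 * 0.52004205 - 1.10896712 * 0.36212229 = 0.1410


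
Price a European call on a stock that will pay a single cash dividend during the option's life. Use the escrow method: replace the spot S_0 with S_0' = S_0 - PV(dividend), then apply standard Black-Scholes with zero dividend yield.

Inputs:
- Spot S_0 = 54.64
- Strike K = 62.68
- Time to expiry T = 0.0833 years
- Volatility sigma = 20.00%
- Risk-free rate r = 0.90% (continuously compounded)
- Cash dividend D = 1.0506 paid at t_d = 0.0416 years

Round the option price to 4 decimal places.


Answer: Price = 0.0035

Derivation:
PV(D) = D * exp(-r * t_d) = 1.0506 * 0.99962567 = 1.05020673
S_0' = S_0 - PV(D) = 54.6400 - 1.05020673 = 53.58979327
d1 = (ln(S_0'/K) + (r + sigma^2/2)*T) / (sigma*sqrt(T)) = -2.67253629
d2 = d1 - sigma*sqrt(T) = -2.73025977
exp(-rT) = 0.99925058
N(d1) = 0.00376401; N(d2) = 0.00316422
C = S_0' * N(d1) - K * exp(-rT) * N(d2) = 53.58979327 * 0.00376401 - 62.6800 * 0.99925058 * 0.00316422 = 0.0035


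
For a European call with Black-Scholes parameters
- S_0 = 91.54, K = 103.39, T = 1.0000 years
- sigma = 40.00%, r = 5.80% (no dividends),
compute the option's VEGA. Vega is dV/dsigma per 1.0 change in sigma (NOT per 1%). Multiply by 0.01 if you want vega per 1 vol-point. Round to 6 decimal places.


d1 = 0.0406694741; d2 = -0.3593305259
phi(d1) = 0.3986124903; exp(-qT) = 1.0000000000; exp(-rT) = 0.9436499474
Vega = S * exp(-qT) * phi(d1) * sqrt(T) = 91.5400 * 1.0000000000 * 0.3986124903 * 1.0000000000 = 36.488987

Answer: Vega = 36.488987


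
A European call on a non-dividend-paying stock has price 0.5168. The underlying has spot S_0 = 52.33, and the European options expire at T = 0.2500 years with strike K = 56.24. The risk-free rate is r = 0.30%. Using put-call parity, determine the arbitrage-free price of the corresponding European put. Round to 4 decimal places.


Put-call parity: C - P = S_0 * exp(-qT) - K * exp(-rT).
S_0 * exp(-qT) = 52.3300 * 1.00000000 = 52.33000000
K * exp(-rT) = 56.2400 * 0.99925028 = 56.19783581
P = C - S*exp(-qT) + K*exp(-rT)
P = 0.5168 - 52.33000000 + 56.19783581 = 4.3846

Answer: Put price = 4.3846


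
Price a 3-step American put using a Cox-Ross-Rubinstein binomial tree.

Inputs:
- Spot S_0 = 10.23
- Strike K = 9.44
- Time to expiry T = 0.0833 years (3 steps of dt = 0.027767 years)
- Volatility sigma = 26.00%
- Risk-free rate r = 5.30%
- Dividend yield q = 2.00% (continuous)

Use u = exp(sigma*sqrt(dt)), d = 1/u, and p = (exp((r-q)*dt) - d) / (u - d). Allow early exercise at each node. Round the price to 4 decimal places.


Answer: Price = V(0,0) = 0.0569

Derivation:
dt = T/N = 0.027767
u = exp(sigma*sqrt(dt)) = 1.044277; d = 1/u = 0.957600
p = (exp((r-q)*dt) - d) / (u - d) = 0.499747
Discount per step: exp(-r*dt) = 0.998529
Stock lattice S(k, i) with i counting down-moves:
  k=0: S(0,0) = 10.2300
  k=1: S(1,0) = 10.6830; S(1,1) = 9.7963
  k=2: S(2,0) = 11.1560; S(2,1) = 10.2300; S(2,2) = 9.3809
  k=3: S(3,0) = 11.6499; S(3,1) = 10.6830; S(3,2) = 9.7963; S(3,3) = 8.9831
Terminal payoffs V(N, i) = max(K - S_T, 0):
  V(3,0) = 0.000000; V(3,1) = 0.000000; V(3,2) = 0.000000; V(3,3) = 0.456850
Backward induction: V(k, i) = exp(-r*dt) * [p * V(k+1, i) + (1-p) * V(k+1, i+1)]; then take max(V_cont, immediate exercise) for American.
  V(2,0) = exp(-r*dt) * [p*0.000000 + (1-p)*0.000000] = 0.000000; exercise = 0.000000; V(2,0) = max -> 0.000000
  V(2,1) = exp(-r*dt) * [p*0.000000 + (1-p)*0.000000] = 0.000000; exercise = 0.000000; V(2,1) = max -> 0.000000
  V(2,2) = exp(-r*dt) * [p*0.000000 + (1-p)*0.456850] = 0.228205; exercise = 0.059104; V(2,2) = max -> 0.228205
  V(1,0) = exp(-r*dt) * [p*0.000000 + (1-p)*0.000000] = 0.000000; exercise = 0.000000; V(1,0) = max -> 0.000000
  V(1,1) = exp(-r*dt) * [p*0.000000 + (1-p)*0.228205] = 0.113992; exercise = 0.000000; V(1,1) = max -> 0.113992
  V(0,0) = exp(-r*dt) * [p*0.000000 + (1-p)*0.113992] = 0.056941; exercise = 0.000000; V(0,0) = max -> 0.056941


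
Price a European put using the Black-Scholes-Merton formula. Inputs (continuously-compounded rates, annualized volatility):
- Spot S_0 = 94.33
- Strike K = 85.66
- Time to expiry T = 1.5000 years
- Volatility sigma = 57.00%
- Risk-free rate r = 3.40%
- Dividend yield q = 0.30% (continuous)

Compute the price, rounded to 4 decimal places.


d1 = (ln(S/K) + (r - q + 0.5*sigma^2) * T) / (sigma * sqrt(T)) = 0.55376847
d2 = d1 - sigma * sqrt(T) = -0.14433611
exp(-rT) = 0.95027867; exp(-qT) = 0.99551011
P = K * exp(-rT) * N(-d2) - S_0 * exp(-qT) * N(-d1)
N(-d1) = 0.28986866; N(-d2) = 0.55738247
P = 85.6600 * 0.95027867 * 0.55738247 - 94.3300 * 0.99551011 * 0.28986866 = 18.1509

Answer: Price = 18.1509


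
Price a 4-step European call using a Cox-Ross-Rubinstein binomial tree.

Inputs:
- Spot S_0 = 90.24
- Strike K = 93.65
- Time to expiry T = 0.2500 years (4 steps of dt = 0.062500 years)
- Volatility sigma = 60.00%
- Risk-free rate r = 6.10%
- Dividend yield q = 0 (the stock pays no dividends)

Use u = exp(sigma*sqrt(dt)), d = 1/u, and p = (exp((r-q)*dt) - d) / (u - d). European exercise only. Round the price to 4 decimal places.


Answer: Price = V(0,0) = 9.8053

Derivation:
dt = T/N = 0.062500
u = exp(sigma*sqrt(dt)) = 1.161834; d = 1/u = 0.860708
p = (exp((r-q)*dt) - d) / (u - d) = 0.475255
Discount per step: exp(-r*dt) = 0.996195
Stock lattice S(k, i) with i counting down-moves:
  k=0: S(0,0) = 90.2400
  k=1: S(1,0) = 104.8439; S(1,1) = 77.6703
  k=2: S(2,0) = 121.8113; S(2,1) = 90.2400; S(2,2) = 66.8514
  k=3: S(3,0) = 141.5245; S(3,1) = 104.8439; S(3,2) = 77.6703; S(3,3) = 57.5396
  k=4: S(4,0) = 164.4280; S(4,1) = 121.8113; S(4,2) = 90.2400; S(4,3) = 66.8514; S(4,4) = 49.5248
Terminal payoffs V(N, i) = max(S_T - K, 0):
  V(4,0) = 70.778001; V(4,1) = 28.161259; V(4,2) = 0.000000; V(4,3) = 0.000000; V(4,4) = 0.000000
Backward induction: V(k, i) = exp(-r*dt) * [p * V(k+1, i) + (1-p) * V(k+1, i+1)].
  V(3,0) = exp(-r*dt) * [p*70.778001 + (1-p)*28.161259] = 48.230852
  V(3,1) = exp(-r*dt) * [p*28.161259 + (1-p)*0.000000] = 13.332854
  V(3,2) = exp(-r*dt) * [p*0.000000 + (1-p)*0.000000] = 0.000000
  V(3,3) = exp(-r*dt) * [p*0.000000 + (1-p)*0.000000] = 0.000000
  V(2,0) = exp(-r*dt) * [p*48.230852 + (1-p)*13.332854] = 29.804460
  V(2,1) = exp(-r*dt) * [p*13.332854 + (1-p)*0.000000] = 6.312395
  V(2,2) = exp(-r*dt) * [p*0.000000 + (1-p)*0.000000] = 0.000000
  V(1,0) = exp(-r*dt) * [p*29.804460 + (1-p)*6.312395] = 17.410615
  V(1,1) = exp(-r*dt) * [p*6.312395 + (1-p)*0.000000] = 2.988582
  V(0,0) = exp(-r*dt) * [p*17.410615 + (1-p)*2.988582] = 9.805273


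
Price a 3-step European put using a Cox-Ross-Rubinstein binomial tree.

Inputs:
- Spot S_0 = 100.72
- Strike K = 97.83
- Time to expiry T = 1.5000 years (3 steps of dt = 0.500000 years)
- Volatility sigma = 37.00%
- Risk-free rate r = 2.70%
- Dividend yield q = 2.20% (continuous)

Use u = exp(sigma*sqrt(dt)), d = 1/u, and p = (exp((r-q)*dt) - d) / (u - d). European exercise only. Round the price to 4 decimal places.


dt = T/N = 0.500000
u = exp(sigma*sqrt(dt)) = 1.299045; d = 1/u = 0.769796
p = (exp((r-q)*dt) - d) / (u - d) = 0.439693
Discount per step: exp(-r*dt) = 0.986591
Stock lattice S(k, i) with i counting down-moves:
  k=0: S(0,0) = 100.7200
  k=1: S(1,0) = 130.8398; S(1,1) = 77.5339
  k=2: S(2,0) = 169.9668; S(2,1) = 100.7200; S(2,2) = 59.6853
  k=3: S(3,0) = 220.7946; S(3,1) = 130.8398; S(3,2) = 77.5339; S(3,3) = 45.9455
Terminal payoffs V(N, i) = max(K - S_T, 0):
  V(3,0) = 0.000000; V(3,1) = 0.000000; V(3,2) = 20.296129; V(3,3) = 51.884502
Backward induction: V(k, i) = exp(-r*dt) * [p * V(k+1, i) + (1-p) * V(k+1, i+1)].
  V(2,0) = exp(-r*dt) * [p*0.000000 + (1-p)*0.000000] = 0.000000
  V(2,1) = exp(-r*dt) * [p*0.000000 + (1-p)*20.296129] = 11.219577
  V(2,2) = exp(-r*dt) * [p*20.296129 + (1-p)*51.884502] = 37.485833
  V(1,0) = exp(-r*dt) * [p*0.000000 + (1-p)*11.219577] = 6.202114
  V(1,1) = exp(-r*dt) * [p*11.219577 + (1-p)*37.485833] = 25.588957
  V(0,0) = exp(-r*dt) * [p*6.202114 + (1-p)*25.588957] = 16.835877

Answer: Price = V(0,0) = 16.8359


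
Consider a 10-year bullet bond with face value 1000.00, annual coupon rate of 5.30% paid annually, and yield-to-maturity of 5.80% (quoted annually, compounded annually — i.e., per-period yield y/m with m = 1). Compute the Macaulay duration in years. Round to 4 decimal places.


Answer: Macaulay duration = 7.9703 years

Derivation:
Coupon per period c = face * coupon_rate / m = 53.000000
Periods per year m = 1; per-period yield y/m = 0.058000
Number of cashflows N = 10
Cashflows (t years, CF_t, discount factor 1/(1+y/m)^(m*t), PV):
  t = 1.0000: CF_t = 53.000000, DF = 0.945180, PV = 50.094518
  t = 2.0000: CF_t = 53.000000, DF = 0.893364, PV = 47.348316
  t = 3.0000: CF_t = 53.000000, DF = 0.844390, PV = 44.752661
  t = 4.0000: CF_t = 53.000000, DF = 0.798100, PV = 42.299302
  t = 5.0000: CF_t = 53.000000, DF = 0.754348, PV = 39.980436
  t = 6.0000: CF_t = 53.000000, DF = 0.712994, PV = 37.788692
  t = 7.0000: CF_t = 53.000000, DF = 0.673908, PV = 35.717100
  t = 8.0000: CF_t = 53.000000, DF = 0.636964, PV = 33.759074
  t = 9.0000: CF_t = 53.000000, DF = 0.602045, PV = 31.908388
  t = 10.0000: CF_t = 1053.000000, DF = 0.569041, PV = 599.199848
Price P = sum_t PV_t = 962.848335
Macaulay numerator sum_t t * PV_t:
  t * PV_t at t = 1.0000: 50.094518
  t * PV_t at t = 2.0000: 94.696631
  t * PV_t at t = 3.0000: 134.257984
  t * PV_t at t = 4.0000: 169.197207
  t * PV_t at t = 5.0000: 199.902182
  t * PV_t at t = 6.0000: 226.732154
  t * PV_t at t = 7.0000: 250.019703
  t * PV_t at t = 8.0000: 270.072594
  t * PV_t at t = 9.0000: 287.175489
  t * PV_t at t = 10.0000: 5991.998475
Macaulay duration D = (sum_t t * PV_t) / P = 7674.146938 / 962.848335 = 7.970255


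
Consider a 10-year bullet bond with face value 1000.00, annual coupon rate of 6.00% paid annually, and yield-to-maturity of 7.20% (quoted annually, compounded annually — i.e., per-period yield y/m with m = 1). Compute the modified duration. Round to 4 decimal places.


Answer: Modified duration = 7.1741

Derivation:
Coupon per period c = face * coupon_rate / m = 60.000000
Periods per year m = 1; per-period yield y/m = 0.072000
Number of cashflows N = 10
Cashflows (t years, CF_t, discount factor 1/(1+y/m)^(m*t), PV):
  t = 1.0000: CF_t = 60.000000, DF = 0.932836, PV = 55.970149
  t = 2.0000: CF_t = 60.000000, DF = 0.870183, PV = 52.210960
  t = 3.0000: CF_t = 60.000000, DF = 0.811738, PV = 48.704254
  t = 4.0000: CF_t = 60.000000, DF = 0.757218, PV = 45.433073
  t = 5.0000: CF_t = 60.000000, DF = 0.706360, PV = 42.381598
  t = 6.0000: CF_t = 60.000000, DF = 0.658918, PV = 39.535072
  t = 7.0000: CF_t = 60.000000, DF = 0.614662, PV = 36.879732
  t = 8.0000: CF_t = 60.000000, DF = 0.573379, PV = 34.402735
  t = 9.0000: CF_t = 60.000000, DF = 0.534868, PV = 32.092103
  t = 10.0000: CF_t = 1060.000000, DF = 0.498944, PV = 528.881056
Price P = sum_t PV_t = 916.490732
First compute Macaulay numerator sum_t t * PV_t:
  t * PV_t at t = 1.0000: 55.970149
  t * PV_t at t = 2.0000: 104.421920
  t * PV_t at t = 3.0000: 146.112762
  t * PV_t at t = 4.0000: 181.732290
  t * PV_t at t = 5.0000: 211.907988
  t * PV_t at t = 6.0000: 237.210434
  t * PV_t at t = 7.0000: 258.158122
  t * PV_t at t = 8.0000: 275.221878
  t * PV_t at t = 9.0000: 288.828930
  t * PV_t at t = 10.0000: 5288.810565
Macaulay duration D = 7048.375039 / 916.490732 = 7.690612
Modified duration = D / (1 + y/m) = 7.690612 / (1 + 0.072000) = 7.174079


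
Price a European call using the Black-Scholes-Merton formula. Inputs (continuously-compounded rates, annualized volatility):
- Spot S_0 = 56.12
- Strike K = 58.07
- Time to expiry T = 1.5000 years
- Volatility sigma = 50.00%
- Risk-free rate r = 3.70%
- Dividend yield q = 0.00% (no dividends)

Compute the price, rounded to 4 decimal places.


d1 = (ln(S/K) + (r - q + 0.5*sigma^2) * T) / (sigma * sqrt(T)) = 0.34103931
d2 = d1 - sigma * sqrt(T) = -0.27133312
exp(-rT) = 0.94601202; exp(-qT) = 1.00000000
C = S_0 * exp(-qT) * N(d1) - K * exp(-rT) * N(d2)
N(d1) = 0.63346301; N(d2) = 0.39306742
C = 56.1200 * 1.00000000 * 0.63346301 - 58.0700 * 0.94601202 * 0.39306742 = 13.9568

Answer: Price = 13.9568


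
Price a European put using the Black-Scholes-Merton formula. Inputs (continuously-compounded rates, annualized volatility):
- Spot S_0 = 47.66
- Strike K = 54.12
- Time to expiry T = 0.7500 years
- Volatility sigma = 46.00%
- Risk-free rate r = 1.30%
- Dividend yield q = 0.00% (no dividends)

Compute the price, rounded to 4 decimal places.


Answer: Price = 11.3000

Derivation:
d1 = (ln(S/K) + (r - q + 0.5*sigma^2) * T) / (sigma * sqrt(T)) = -0.09541675
d2 = d1 - sigma * sqrt(T) = -0.49378844
exp(-rT) = 0.99029738; exp(-qT) = 1.00000000
P = K * exp(-rT) * N(-d2) - S_0 * exp(-qT) * N(-d1)
N(-d1) = 0.53800809; N(-d2) = 0.68927220
P = 54.1200 * 0.99029738 * 0.68927220 - 47.6600 * 1.00000000 * 0.53800809 = 11.3000


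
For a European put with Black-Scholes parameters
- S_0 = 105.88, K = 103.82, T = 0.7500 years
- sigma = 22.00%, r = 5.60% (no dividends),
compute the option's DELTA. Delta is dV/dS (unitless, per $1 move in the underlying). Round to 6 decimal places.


d1 = 0.4188295517; d2 = 0.2283039629
phi(d1) = 0.3654420253; exp(-qT) = 1.0000000000; exp(-rT) = 0.9588697806
N(-d1) = 0.3376703529
Delta = -exp(-qT) * N(-d1) = -1.0000000000 * 0.3376703529 = -0.337670

Answer: Delta = -0.337670


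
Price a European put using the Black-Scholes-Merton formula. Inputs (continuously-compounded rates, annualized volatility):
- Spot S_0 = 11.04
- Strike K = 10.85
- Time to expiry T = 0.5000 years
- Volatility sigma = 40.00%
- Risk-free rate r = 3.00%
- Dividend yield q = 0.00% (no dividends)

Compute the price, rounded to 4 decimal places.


d1 = (ln(S/K) + (r - q + 0.5*sigma^2) * T) / (sigma * sqrt(T)) = 0.25583110
d2 = d1 - sigma * sqrt(T) = -0.02701162
exp(-rT) = 0.98511194; exp(-qT) = 1.00000000
P = K * exp(-rT) * N(-d2) - S_0 * exp(-qT) * N(-d1)
N(-d1) = 0.39904063; N(-d2) = 0.51077477
P = 10.8500 * 0.98511194 * 0.51077477 - 11.0400 * 1.00000000 * 0.39904063 = 1.0540

Answer: Price = 1.0540


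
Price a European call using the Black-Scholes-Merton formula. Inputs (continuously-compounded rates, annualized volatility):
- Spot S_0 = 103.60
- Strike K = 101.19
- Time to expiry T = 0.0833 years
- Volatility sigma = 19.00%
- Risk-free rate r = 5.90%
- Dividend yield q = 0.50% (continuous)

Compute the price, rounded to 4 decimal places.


d1 = (ln(S/K) + (r - q + 0.5*sigma^2) * T) / (sigma * sqrt(T)) = 0.53866902
d2 = d1 - sigma * sqrt(T) = 0.48383171
exp(-rT) = 0.99509736; exp(-qT) = 0.99958359
C = S_0 * exp(-qT) * N(d1) - K * exp(-rT) * N(d2)
N(d1) = 0.70494237; N(d2) = 0.68574735
C = 103.6000 * 0.99958359 * 0.70494237 - 101.1900 * 0.99509736 * 0.68574735 = 3.9510

Answer: Price = 3.9510


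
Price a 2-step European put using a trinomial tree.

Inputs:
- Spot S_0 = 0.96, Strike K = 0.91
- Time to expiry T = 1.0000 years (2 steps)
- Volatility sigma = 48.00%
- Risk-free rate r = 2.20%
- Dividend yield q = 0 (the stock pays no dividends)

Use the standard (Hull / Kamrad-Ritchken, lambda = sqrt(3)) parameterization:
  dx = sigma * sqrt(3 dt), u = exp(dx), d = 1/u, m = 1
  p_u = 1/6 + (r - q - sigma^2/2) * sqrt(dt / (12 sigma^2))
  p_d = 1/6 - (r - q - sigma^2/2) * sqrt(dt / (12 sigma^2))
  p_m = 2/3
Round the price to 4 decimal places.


dt = T/N = 0.500000; dx = sigma*sqrt(3*dt) = 0.587878
u = exp(dx) = 1.800164; d = 1/u = 0.555505
p_u = 0.127033, p_m = 0.666667, p_d = 0.206301
Discount per step: exp(-r*dt) = 0.989060
Stock lattice S(k, j) with j the centered position index:
  k=0: S(0,+0) = 0.9600
  k=1: S(1,-1) = 0.5333; S(1,+0) = 0.9600; S(1,+1) = 1.7282
  k=2: S(2,-2) = 0.2962; S(2,-1) = 0.5333; S(2,+0) = 0.9600; S(2,+1) = 1.7282; S(2,+2) = 3.1110
Terminal payoffs V(N, j) = max(K - S_T, 0):
  V(2,-2) = 0.613758; V(2,-1) = 0.376715; V(2,+0) = 0.000000; V(2,+1) = 0.000000; V(2,+2) = 0.000000
Backward induction: V(k, j) = exp(-r*dt) * [p_u * V(k+1, j+1) + p_m * V(k+1, j) + p_d * V(k+1, j-1)]
  V(1,-1) = exp(-r*dt) * [p_u*0.000000 + p_m*0.376715 + p_d*0.613758] = 0.373629
  V(1,+0) = exp(-r*dt) * [p_u*0.000000 + p_m*0.000000 + p_d*0.376715] = 0.076866
  V(1,+1) = exp(-r*dt) * [p_u*0.000000 + p_m*0.000000 + p_d*0.000000] = 0.000000
  V(0,+0) = exp(-r*dt) * [p_u*0.000000 + p_m*0.076866 + p_d*0.373629] = 0.126920

Answer: Price = V(0,0) = 0.1269


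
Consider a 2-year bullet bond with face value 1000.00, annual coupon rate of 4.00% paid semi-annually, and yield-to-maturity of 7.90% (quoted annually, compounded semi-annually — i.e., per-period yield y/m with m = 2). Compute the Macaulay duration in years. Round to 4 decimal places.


Coupon per period c = face * coupon_rate / m = 20.000000
Periods per year m = 2; per-period yield y/m = 0.039500
Number of cashflows N = 4
Cashflows (t years, CF_t, discount factor 1/(1+y/m)^(m*t), PV):
  t = 0.5000: CF_t = 20.000000, DF = 0.962001, PV = 19.240019
  t = 1.0000: CF_t = 20.000000, DF = 0.925446, PV = 18.508917
  t = 1.5000: CF_t = 20.000000, DF = 0.890280, PV = 17.805596
  t = 2.0000: CF_t = 1020.000000, DF = 0.856450, PV = 873.579023
Price P = sum_t PV_t = 929.133556
Macaulay numerator sum_t t * PV_t:
  t * PV_t at t = 0.5000: 9.620010
  t * PV_t at t = 1.0000: 18.508917
  t * PV_t at t = 1.5000: 26.708394
  t * PV_t at t = 2.0000: 1747.158047
Macaulay duration D = (sum_t t * PV_t) / P = 1801.995367 / 929.133556 = 1.939436

Answer: Macaulay duration = 1.9394 years


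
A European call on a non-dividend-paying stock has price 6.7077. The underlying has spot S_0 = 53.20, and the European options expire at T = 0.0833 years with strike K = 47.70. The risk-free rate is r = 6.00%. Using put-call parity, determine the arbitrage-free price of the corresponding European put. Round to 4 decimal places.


Put-call parity: C - P = S_0 * exp(-qT) - K * exp(-rT).
S_0 * exp(-qT) = 53.2000 * 1.00000000 = 53.20000000
K * exp(-rT) = 47.7000 * 0.99501447 = 47.46219018
P = C - S*exp(-qT) + K*exp(-rT)
P = 6.7077 - 53.20000000 + 47.46219018 = 0.9699

Answer: Put price = 0.9699


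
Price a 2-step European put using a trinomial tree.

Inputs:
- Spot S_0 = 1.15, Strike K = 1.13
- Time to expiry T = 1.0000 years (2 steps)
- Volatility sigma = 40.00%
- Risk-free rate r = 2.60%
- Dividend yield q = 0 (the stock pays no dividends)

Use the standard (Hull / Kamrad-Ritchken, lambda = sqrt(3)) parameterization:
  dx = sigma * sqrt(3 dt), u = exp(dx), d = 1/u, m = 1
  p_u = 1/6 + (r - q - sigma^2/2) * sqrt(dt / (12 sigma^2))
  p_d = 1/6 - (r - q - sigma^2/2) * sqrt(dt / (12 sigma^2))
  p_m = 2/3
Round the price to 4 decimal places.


dt = T/N = 0.500000; dx = sigma*sqrt(3*dt) = 0.489898
u = exp(dx) = 1.632150; d = 1/u = 0.612689
p_u = 0.139110, p_m = 0.666667, p_d = 0.194223
Discount per step: exp(-r*dt) = 0.987084
Stock lattice S(k, j) with j the centered position index:
  k=0: S(0,+0) = 1.1500
  k=1: S(1,-1) = 0.7046; S(1,+0) = 1.1500; S(1,+1) = 1.8770
  k=2: S(2,-2) = 0.4317; S(2,-1) = 0.7046; S(2,+0) = 1.1500; S(2,+1) = 1.8770; S(2,+2) = 3.0635
Terminal payoffs V(N, j) = max(K - S_T, 0):
  V(2,-2) = 0.698304; V(2,-1) = 0.425408; V(2,+0) = 0.000000; V(2,+1) = 0.000000; V(2,+2) = 0.000000
Backward induction: V(k, j) = exp(-r*dt) * [p_u * V(k+1, j+1) + p_m * V(k+1, j) + p_d * V(k+1, j-1)]
  V(1,-1) = exp(-r*dt) * [p_u*0.000000 + p_m*0.425408 + p_d*0.698304] = 0.413817
  V(1,+0) = exp(-r*dt) * [p_u*0.000000 + p_m*0.000000 + p_d*0.425408] = 0.081557
  V(1,+1) = exp(-r*dt) * [p_u*0.000000 + p_m*0.000000 + p_d*0.000000] = 0.000000
  V(0,+0) = exp(-r*dt) * [p_u*0.000000 + p_m*0.081557 + p_d*0.413817] = 0.133004

Answer: Price = V(0,0) = 0.1330


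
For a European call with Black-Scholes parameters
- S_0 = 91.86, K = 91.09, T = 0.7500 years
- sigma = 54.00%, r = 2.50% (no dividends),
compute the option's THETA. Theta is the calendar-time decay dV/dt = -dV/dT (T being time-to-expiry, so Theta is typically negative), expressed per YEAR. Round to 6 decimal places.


Answer: Theta = -11.910350

Derivation:
d1 = 0.2919203780; d2 = -0.1757333401
phi(d1) = 0.3823008990; exp(-qT) = 1.0000000000; exp(-rT) = 0.9814246877
Theta = -S*exp(-qT)*phi(d1)*sigma/(2*sqrt(T)) - r*K*exp(-rT)*N(d2) + q*S*exp(-qT)*N(d1)
N(d1) = 0.6148262488; N(d2) = 0.4302517207; sqrt(T) = 0.8660254038
Term 1 = -91.8600 * 1.0000000000 * 0.3823008990 * 0.5400 / (2 * 0.8660254038) = -10.9487589112
Term 2 = -0.0250 * 91.0900 * 0.9814246877 * 0.4302517207 = -0.9615908121
Term 3 = 0 (no dividend yield, q = 0)
Theta = -10.9487589112 + (-0.9615908121) + (0.0000000000) = -11.910350


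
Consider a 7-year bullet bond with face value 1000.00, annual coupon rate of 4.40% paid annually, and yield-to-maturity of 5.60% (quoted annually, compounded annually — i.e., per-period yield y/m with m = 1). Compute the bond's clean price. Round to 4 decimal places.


Answer: Price = 932.0485

Derivation:
Coupon per period c = face * coupon_rate / m = 44.000000
Periods per year m = 1; per-period yield y/m = 0.056000
Number of cashflows N = 7
Cashflows (t years, CF_t, discount factor 1/(1+y/m)^(m*t), PV):
  t = 1.0000: CF_t = 44.000000, DF = 0.946970, PV = 41.666667
  t = 2.0000: CF_t = 44.000000, DF = 0.896752, PV = 39.457071
  t = 3.0000: CF_t = 44.000000, DF = 0.849197, PV = 37.364650
  t = 4.0000: CF_t = 44.000000, DF = 0.804163, PV = 35.383192
  t = 5.0000: CF_t = 44.000000, DF = 0.761518, PV = 33.506810
  t = 6.0000: CF_t = 44.000000, DF = 0.721135, PV = 31.729934
  t = 7.0000: CF_t = 1044.000000, DF = 0.682893, PV = 712.940147
Price P = sum_t PV_t = 932.048470


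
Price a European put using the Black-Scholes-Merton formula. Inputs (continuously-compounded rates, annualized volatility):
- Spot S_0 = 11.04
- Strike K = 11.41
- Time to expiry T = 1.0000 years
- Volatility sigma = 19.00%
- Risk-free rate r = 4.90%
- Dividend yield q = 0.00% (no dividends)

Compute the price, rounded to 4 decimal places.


d1 = (ln(S/K) + (r - q + 0.5*sigma^2) * T) / (sigma * sqrt(T)) = 0.17939409
d2 = d1 - sigma * sqrt(T) = -0.01060591
exp(-rT) = 0.95218113; exp(-qT) = 1.00000000
P = K * exp(-rT) * N(-d2) - S_0 * exp(-qT) * N(-d1)
N(-d1) = 0.42881414; N(-d2) = 0.50423107
P = 11.4100 * 0.95218113 * 0.50423107 - 11.0400 * 1.00000000 * 0.42881414 = 0.7441

Answer: Price = 0.7441


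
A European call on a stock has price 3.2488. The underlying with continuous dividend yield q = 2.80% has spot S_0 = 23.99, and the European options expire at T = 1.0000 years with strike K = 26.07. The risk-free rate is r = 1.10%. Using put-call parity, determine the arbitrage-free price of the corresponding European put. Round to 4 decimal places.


Put-call parity: C - P = S_0 * exp(-qT) - K * exp(-rT).
S_0 * exp(-qT) = 23.9900 * 0.97238837 = 23.32759692
K * exp(-rT) = 26.0700 * 0.98906028 = 25.78480147
P = C - S*exp(-qT) + K*exp(-rT)
P = 3.2488 - 23.32759692 + 25.78480147 = 5.7060

Answer: Put price = 5.7060


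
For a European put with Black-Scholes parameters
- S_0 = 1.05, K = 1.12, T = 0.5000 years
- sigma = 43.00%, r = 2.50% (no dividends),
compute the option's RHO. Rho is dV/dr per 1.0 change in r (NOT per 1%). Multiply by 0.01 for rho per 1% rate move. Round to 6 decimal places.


d1 = -0.0191199080; d2 = -0.3231758239
phi(d1) = 0.3988693662; exp(-qT) = 1.0000000000; exp(-rT) = 0.9875778005
N(-d2) = 0.6267189555
Rho = -K*T*exp(-rT)*N(-d2) = -1.1200 * 0.5000 * 0.9875778005 * 0.6267189555 = -0.346603

Answer: Rho = -0.346603


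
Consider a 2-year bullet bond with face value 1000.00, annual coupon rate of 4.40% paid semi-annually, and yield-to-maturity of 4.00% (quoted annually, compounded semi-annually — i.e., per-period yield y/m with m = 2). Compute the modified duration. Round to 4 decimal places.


Answer: Modified duration = 1.8986

Derivation:
Coupon per period c = face * coupon_rate / m = 22.000000
Periods per year m = 2; per-period yield y/m = 0.020000
Number of cashflows N = 4
Cashflows (t years, CF_t, discount factor 1/(1+y/m)^(m*t), PV):
  t = 0.5000: CF_t = 22.000000, DF = 0.980392, PV = 21.568627
  t = 1.0000: CF_t = 22.000000, DF = 0.961169, PV = 21.145713
  t = 1.5000: CF_t = 22.000000, DF = 0.942322, PV = 20.731091
  t = 2.0000: CF_t = 1022.000000, DF = 0.923845, PV = 944.170025
Price P = sum_t PV_t = 1007.615457
First compute Macaulay numerator sum_t t * PV_t:
  t * PV_t at t = 0.5000: 10.784314
  t * PV_t at t = 1.0000: 21.145713
  t * PV_t at t = 1.5000: 31.096637
  t * PV_t at t = 2.0000: 1888.340051
Macaulay duration D = 1951.366715 / 1007.615457 = 1.936618
Modified duration = D / (1 + y/m) = 1.936618 / (1 + 0.020000) = 1.898646


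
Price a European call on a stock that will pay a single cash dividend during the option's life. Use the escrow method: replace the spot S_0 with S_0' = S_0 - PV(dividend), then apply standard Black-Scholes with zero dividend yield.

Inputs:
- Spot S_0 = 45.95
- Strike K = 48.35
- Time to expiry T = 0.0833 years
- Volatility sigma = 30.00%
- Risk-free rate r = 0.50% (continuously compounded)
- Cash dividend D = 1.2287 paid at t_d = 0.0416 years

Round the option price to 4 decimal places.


Answer: Price = 0.4069

Derivation:
PV(D) = D * exp(-r * t_d) = 1.2287 * 0.99979202 = 1.22844446
S_0' = S_0 - PV(D) = 45.9500 - 1.22844446 = 44.72155554
d1 = (ln(S_0'/K) + (r + sigma^2/2)*T) / (sigma*sqrt(T)) = -0.85286624
d2 = d1 - sigma*sqrt(T) = -0.93945146
exp(-rT) = 0.99958359
N(d1) = 0.19686674; N(d2) = 0.17374950
C = S_0' * N(d1) - K * exp(-rT) * N(d2) = 44.72155554 * 0.19686674 - 48.3500 * 0.99958359 * 0.17374950 = 0.4069


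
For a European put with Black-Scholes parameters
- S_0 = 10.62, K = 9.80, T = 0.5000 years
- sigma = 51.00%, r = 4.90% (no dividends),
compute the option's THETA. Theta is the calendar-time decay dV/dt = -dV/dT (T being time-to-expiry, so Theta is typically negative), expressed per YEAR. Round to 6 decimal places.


Answer: Theta = -1.153737

Derivation:
d1 = 0.4710762850; d2 = 0.1104518266
phi(d1) = 0.3570444603; exp(-qT) = 1.0000000000; exp(-rT) = 0.9757976889
Theta = -S*exp(-qT)*phi(d1)*sigma/(2*sqrt(T)) + r*K*exp(-rT)*N(-d2) - q*S*exp(-qT)*N(-d1)
N(-d1) = 0.3187931298; N(-d2) = 0.4560255264; sqrt(T) = 0.7071067812
Term 1 = -10.6200 * 1.0000000000 * 0.3570444603 * 0.5100 / (2 * 0.7071067812) = -1.3674202096
Term 2 = 0.0490 * 9.8000 * 0.9757976889 * 0.4560255264 = 0.2136835520
Term 3 = 0 (no dividend yield, q = 0)
Theta = -1.3674202096 + (0.2136835520) + (0.0000000000) = -1.153737
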